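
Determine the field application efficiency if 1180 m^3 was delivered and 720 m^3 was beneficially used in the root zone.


Ea = V_root / V_field * 100 = 720 / 1180 * 100 = 61.0169%

61.0169 %


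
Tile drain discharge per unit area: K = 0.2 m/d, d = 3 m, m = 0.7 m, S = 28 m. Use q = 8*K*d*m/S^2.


q = 8*K*d*m/S^2
q = 8*0.2*3*0.7/28^2
q = 3.3600 / 784

0.0043 m/d


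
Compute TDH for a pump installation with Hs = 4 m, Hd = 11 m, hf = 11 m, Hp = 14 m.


TDH = Hs + Hd + hf + Hp = 4 + 11 + 11 + 14 = 40

40 m


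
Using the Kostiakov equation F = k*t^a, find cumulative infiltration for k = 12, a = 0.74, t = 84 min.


F = k * t^a = 12 * 84^0.74
F = 12 * 26.544019

318.5282 mm


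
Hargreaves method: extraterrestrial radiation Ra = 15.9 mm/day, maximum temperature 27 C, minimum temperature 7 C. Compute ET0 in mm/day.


Tmean = (Tmax + Tmin)/2 = (27 + 7)/2 = 17.0
ET0 = 0.0023 * 15.9 * (17.0 + 17.8) * sqrt(27 - 7)
ET0 = 0.0023 * 15.9 * 34.8 * 4.472136

5.6914 mm/day


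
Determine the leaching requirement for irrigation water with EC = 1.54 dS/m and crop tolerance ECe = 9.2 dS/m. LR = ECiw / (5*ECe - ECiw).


LR = ECiw / (5*ECe - ECiw)
LR = 1.54 / (5*9.2 - 1.54)
LR = 1.54 / 44.4600

0.0346


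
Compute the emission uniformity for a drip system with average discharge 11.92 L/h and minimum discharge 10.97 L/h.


EU = (q_min/q_avg)*100 = (10.97/11.92)*100 = 92.0302%

92.0302 %


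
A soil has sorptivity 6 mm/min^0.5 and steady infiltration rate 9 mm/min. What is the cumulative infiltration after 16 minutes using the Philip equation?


F = S*sqrt(t) + A*t
F = 6*sqrt(16) + 9*16
F = 6*4.000000 + 144

168.0000 mm


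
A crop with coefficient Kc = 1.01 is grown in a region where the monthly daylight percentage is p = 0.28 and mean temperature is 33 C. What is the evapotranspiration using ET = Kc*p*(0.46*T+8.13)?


ET = Kc * p * (0.46*T + 8.13)
ET = 1.01 * 0.28 * (0.46*33 + 8.13)
ET = 1.01 * 0.28 * 23.3100

6.5921 mm/day


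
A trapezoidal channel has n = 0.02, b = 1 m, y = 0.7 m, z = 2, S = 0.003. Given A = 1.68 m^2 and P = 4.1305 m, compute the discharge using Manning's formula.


R = A/P = 1.68/4.1305 = 0.406730
Q = (1/0.02) * 1.68 * 0.406730^(2/3) * 0.003^0.5

2.5257 m^3/s


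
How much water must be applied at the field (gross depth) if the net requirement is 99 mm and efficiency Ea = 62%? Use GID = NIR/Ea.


Ea = 62% = 0.62
GID = NIR / Ea = 99 / 0.62 = 159.6774 mm

159.6774 mm


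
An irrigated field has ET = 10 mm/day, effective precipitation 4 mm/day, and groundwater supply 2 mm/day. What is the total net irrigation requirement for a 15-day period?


Daily deficit = ET - Pe - GW = 10 - 4 - 2 = 4 mm/day
NIR = 4 * 15 = 60 mm

60.0000 mm


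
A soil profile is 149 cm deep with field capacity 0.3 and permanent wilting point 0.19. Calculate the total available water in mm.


AWC = (FC - PWP) * d * 10
AWC = (0.3 - 0.19) * 149 * 10
AWC = 0.1100 * 149 * 10

163.9000 mm


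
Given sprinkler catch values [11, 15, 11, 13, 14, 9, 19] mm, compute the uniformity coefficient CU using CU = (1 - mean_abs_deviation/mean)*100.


mean = 13.142857 mm
MAD = 2.448980 mm
CU = (1 - 2.448980/13.142857)*100

81.3665 %


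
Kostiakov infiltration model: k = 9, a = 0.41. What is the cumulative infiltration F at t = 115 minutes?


F = k * t^a = 9 * 115^0.41
F = 9 * 6.996585

62.9693 mm


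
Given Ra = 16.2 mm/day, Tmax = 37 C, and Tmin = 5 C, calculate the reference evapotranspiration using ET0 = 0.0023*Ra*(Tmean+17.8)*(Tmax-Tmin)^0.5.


Tmean = (Tmax + Tmin)/2 = (37 + 5)/2 = 21.0
ET0 = 0.0023 * 16.2 * (21.0 + 17.8) * sqrt(37 - 5)
ET0 = 0.0023 * 16.2 * 38.8 * 5.656854

8.1780 mm/day


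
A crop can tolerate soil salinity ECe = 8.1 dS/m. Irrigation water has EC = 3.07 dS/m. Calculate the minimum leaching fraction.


LR = ECiw / (5*ECe - ECiw)
LR = 3.07 / (5*8.1 - 3.07)
LR = 3.07 / 37.4300

0.0820


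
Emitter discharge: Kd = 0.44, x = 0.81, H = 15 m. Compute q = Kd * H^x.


q = Kd * H^x = 0.44 * 15^0.81 = 0.44 * 8.966726

3.9454 L/h


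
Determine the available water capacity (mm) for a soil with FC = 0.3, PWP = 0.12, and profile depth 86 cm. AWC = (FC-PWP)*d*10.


AWC = (FC - PWP) * d * 10
AWC = (0.3 - 0.12) * 86 * 10
AWC = 0.1800 * 86 * 10

154.8000 mm


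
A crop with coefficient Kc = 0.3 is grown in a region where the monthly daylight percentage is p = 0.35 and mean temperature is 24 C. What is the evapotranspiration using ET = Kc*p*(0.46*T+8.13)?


ET = Kc * p * (0.46*T + 8.13)
ET = 0.3 * 0.35 * (0.46*24 + 8.13)
ET = 0.3 * 0.35 * 19.1700

2.0129 mm/day


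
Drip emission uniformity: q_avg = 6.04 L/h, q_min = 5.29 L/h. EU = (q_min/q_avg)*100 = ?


EU = (q_min/q_avg)*100 = (5.29/6.04)*100 = 87.5828%

87.5828 %


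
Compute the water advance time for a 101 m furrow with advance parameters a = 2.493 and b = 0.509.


t = (L/a)^(1/b)
t = (101/2.493)^(1/0.509)
t = 40.513438^(1/0.509)

1439.9517 min


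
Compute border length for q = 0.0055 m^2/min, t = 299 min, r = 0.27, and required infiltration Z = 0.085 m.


L = q*t/((1+r)*Z)
L = 0.0055*299/((1+0.27)*0.085)
L = 1.6445/0.10795

15.2339 m


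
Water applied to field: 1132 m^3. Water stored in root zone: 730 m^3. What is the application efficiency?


Ea = V_root / V_field * 100 = 730 / 1132 * 100 = 64.4876%

64.4876 %


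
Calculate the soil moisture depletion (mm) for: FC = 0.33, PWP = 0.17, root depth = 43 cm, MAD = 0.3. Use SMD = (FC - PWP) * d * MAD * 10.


SMD = (FC - PWP) * d * MAD * 10
SMD = (0.33 - 0.17) * 43 * 0.3 * 10
SMD = 0.1600 * 43 * 0.3 * 10

20.6400 mm


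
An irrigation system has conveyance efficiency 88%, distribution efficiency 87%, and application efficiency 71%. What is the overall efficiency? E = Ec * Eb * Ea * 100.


Ec = 0.88, Eb = 0.87, Ea = 0.71
E = 0.88 * 0.87 * 0.71 * 100 = 54.3576%

54.3576 %


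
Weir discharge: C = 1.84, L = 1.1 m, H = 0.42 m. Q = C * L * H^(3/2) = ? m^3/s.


Q = C * L * H^(3/2) = 1.84 * 1.1 * 0.42^1.5 = 1.84 * 1.1 * 0.272191

0.5509 m^3/s


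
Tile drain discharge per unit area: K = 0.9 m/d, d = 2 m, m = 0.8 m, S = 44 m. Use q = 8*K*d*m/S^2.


q = 8*K*d*m/S^2
q = 8*0.9*2*0.8/44^2
q = 11.5200 / 1936

0.0060 m/d


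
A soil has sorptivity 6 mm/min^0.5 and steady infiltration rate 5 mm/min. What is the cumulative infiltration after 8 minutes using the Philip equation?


F = S*sqrt(t) + A*t
F = 6*sqrt(8) + 5*8
F = 6*2.828427 + 40

56.9706 mm


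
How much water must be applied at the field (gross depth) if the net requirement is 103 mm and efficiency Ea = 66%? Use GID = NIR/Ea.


Ea = 66% = 0.66
GID = NIR / Ea = 103 / 0.66 = 156.0606 mm

156.0606 mm


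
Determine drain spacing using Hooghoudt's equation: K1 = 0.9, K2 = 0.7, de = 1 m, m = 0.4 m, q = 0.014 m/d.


S^2 = 8*K2*de*m/q + 4*K1*m^2/q
S^2 = 8*0.7*1*0.4/0.014 + 4*0.9*0.4^2/0.014
S = sqrt(201.1429)

14.1825 m


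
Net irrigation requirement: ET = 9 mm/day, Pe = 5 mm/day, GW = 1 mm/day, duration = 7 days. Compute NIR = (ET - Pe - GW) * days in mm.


Daily deficit = ET - Pe - GW = 9 - 5 - 1 = 3 mm/day
NIR = 3 * 7 = 21 mm

21.0000 mm


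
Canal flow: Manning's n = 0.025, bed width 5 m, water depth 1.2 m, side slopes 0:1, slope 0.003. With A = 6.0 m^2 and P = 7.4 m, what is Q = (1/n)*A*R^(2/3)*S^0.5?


R = A/P = 6.0/7.4 = 0.810811
Q = (1/0.025) * 6.0 * 0.810811^(2/3) * 0.003^0.5

11.4301 m^3/s


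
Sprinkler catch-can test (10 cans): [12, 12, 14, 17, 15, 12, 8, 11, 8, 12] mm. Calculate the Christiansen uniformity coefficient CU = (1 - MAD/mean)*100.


mean = 12.100000 mm
MAD = 1.940000 mm
CU = (1 - 1.940000/12.100000)*100

83.9669 %


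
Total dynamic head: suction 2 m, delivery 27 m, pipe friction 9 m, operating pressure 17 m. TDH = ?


TDH = Hs + Hd + hf + Hp = 2 + 27 + 9 + 17 = 55

55 m


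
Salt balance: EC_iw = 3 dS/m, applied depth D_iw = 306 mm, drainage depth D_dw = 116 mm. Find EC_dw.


EC_dw = EC_iw * D_iw / D_dw
EC_dw = 3 * 306 / 116
EC_dw = 918 / 116

7.9138 dS/m


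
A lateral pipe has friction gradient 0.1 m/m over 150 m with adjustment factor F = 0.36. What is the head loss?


hf = J * L * F = 0.1 * 150 * 0.36 = 5.4000 m

5.4000 m


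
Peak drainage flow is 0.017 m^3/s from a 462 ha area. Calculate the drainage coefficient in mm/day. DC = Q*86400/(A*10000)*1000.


DC = Q * 86400 / (A * 10000) * 1000
DC = 0.017 * 86400 / (462 * 10000) * 1000
DC = 1468800.0000 / 4620000

0.3179 mm/day


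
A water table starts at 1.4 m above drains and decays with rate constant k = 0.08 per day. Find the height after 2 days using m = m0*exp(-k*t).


m = m0 * exp(-k*t)
m = 1.4 * exp(-0.08 * 2)
m = 1.4 * exp(-0.1600)

1.1930 m


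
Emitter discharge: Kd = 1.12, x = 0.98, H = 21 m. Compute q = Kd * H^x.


q = Kd * H^x = 1.12 * 21^0.98 = 1.12 * 19.759453

22.1306 L/h


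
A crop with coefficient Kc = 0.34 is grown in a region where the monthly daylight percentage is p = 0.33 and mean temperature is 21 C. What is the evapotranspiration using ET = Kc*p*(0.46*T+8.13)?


ET = Kc * p * (0.46*T + 8.13)
ET = 0.34 * 0.33 * (0.46*21 + 8.13)
ET = 0.34 * 0.33 * 17.7900

1.9960 mm/day


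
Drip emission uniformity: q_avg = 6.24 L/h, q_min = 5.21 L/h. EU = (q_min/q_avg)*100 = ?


EU = (q_min/q_avg)*100 = (5.21/6.24)*100 = 83.4936%

83.4936 %


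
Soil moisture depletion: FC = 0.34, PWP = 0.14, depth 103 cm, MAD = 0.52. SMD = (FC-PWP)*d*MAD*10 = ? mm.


SMD = (FC - PWP) * d * MAD * 10
SMD = (0.34 - 0.14) * 103 * 0.52 * 10
SMD = 0.2000 * 103 * 0.52 * 10

107.1200 mm


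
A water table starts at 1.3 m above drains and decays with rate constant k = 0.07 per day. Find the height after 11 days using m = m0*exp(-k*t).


m = m0 * exp(-k*t)
m = 1.3 * exp(-0.07 * 11)
m = 1.3 * exp(-0.7700)

0.6019 m


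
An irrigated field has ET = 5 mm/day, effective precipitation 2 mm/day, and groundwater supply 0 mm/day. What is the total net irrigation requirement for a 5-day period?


Daily deficit = ET - Pe - GW = 5 - 2 - 0 = 3 mm/day
NIR = 3 * 5 = 15 mm

15.0000 mm


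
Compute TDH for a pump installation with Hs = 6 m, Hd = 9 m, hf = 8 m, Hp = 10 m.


TDH = Hs + Hd + hf + Hp = 6 + 9 + 8 + 10 = 33

33 m


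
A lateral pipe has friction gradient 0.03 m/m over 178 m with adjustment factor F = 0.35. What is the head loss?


hf = J * L * F = 0.03 * 178 * 0.35 = 1.8690 m

1.8690 m


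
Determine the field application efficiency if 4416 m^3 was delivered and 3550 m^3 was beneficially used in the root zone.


Ea = V_root / V_field * 100 = 3550 / 4416 * 100 = 80.3895%

80.3895 %


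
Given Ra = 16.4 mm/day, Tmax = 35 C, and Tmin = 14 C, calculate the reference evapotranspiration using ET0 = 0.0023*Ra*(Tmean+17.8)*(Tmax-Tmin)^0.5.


Tmean = (Tmax + Tmin)/2 = (35 + 14)/2 = 24.5
ET0 = 0.0023 * 16.4 * (24.5 + 17.8) * sqrt(35 - 14)
ET0 = 0.0023 * 16.4 * 42.3 * 4.582576

7.3118 mm/day


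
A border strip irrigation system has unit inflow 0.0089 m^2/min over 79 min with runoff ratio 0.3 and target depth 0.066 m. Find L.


L = q*t/((1+r)*Z)
L = 0.0089*79/((1+0.3)*0.066)
L = 0.7031/0.0858

8.1946 m


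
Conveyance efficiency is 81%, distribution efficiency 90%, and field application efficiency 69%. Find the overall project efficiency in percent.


Ec = 0.81, Eb = 0.9, Ea = 0.69
E = 0.81 * 0.9 * 0.69 * 100 = 50.3010%

50.3010 %


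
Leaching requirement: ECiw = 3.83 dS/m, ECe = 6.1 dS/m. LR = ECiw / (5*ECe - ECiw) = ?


LR = ECiw / (5*ECe - ECiw)
LR = 3.83 / (5*6.1 - 3.83)
LR = 3.83 / 26.6700

0.1436


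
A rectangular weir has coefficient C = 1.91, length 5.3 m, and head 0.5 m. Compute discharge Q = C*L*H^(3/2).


Q = C * L * H^(3/2) = 1.91 * 5.3 * 0.5^1.5 = 1.91 * 5.3 * 0.353553

3.5790 m^3/s


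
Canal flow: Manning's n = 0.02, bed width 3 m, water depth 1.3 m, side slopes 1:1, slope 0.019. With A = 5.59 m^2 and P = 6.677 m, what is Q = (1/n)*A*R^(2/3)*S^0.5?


R = A/P = 5.59/6.677 = 0.837202
Q = (1/0.02) * 5.59 * 0.837202^(2/3) * 0.019^0.5

34.2225 m^3/s


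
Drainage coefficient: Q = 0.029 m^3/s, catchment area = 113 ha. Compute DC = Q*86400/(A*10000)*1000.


DC = Q * 86400 / (A * 10000) * 1000
DC = 0.029 * 86400 / (113 * 10000) * 1000
DC = 2505600.0000 / 1130000

2.2173 mm/day


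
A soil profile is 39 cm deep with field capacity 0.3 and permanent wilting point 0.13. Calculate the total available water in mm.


AWC = (FC - PWP) * d * 10
AWC = (0.3 - 0.13) * 39 * 10
AWC = 0.1700 * 39 * 10

66.3000 mm


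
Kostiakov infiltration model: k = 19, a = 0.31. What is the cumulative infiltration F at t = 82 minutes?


F = k * t^a = 19 * 82^0.31
F = 19 * 3.919966

74.4794 mm


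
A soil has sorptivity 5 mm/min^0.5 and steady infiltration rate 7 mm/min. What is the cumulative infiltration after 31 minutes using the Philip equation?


F = S*sqrt(t) + A*t
F = 5*sqrt(31) + 7*31
F = 5*5.567764 + 217

244.8388 mm


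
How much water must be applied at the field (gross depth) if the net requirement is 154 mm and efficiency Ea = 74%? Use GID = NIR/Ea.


Ea = 74% = 0.74
GID = NIR / Ea = 154 / 0.74 = 208.1081 mm

208.1081 mm


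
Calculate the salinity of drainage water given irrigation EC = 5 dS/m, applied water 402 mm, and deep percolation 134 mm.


EC_dw = EC_iw * D_iw / D_dw
EC_dw = 5 * 402 / 134
EC_dw = 2010 / 134

15.0000 dS/m


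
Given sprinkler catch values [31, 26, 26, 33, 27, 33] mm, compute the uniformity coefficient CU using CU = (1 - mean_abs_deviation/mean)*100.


mean = 29.333333 mm
MAD = 3.000000 mm
CU = (1 - 3.000000/29.333333)*100

89.7727 %


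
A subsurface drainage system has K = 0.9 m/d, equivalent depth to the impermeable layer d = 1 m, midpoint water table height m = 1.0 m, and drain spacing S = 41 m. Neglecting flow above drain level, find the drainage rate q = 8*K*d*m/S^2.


q = 8*K*d*m/S^2
q = 8*0.9*1*1.0/41^2
q = 7.2000 / 1681

0.0043 m/d


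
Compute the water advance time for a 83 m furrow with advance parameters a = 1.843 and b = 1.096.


t = (L/a)^(1/b)
t = (83/1.843)^(1/1.096)
t = 45.035269^(1/1.096)

32.2638 min


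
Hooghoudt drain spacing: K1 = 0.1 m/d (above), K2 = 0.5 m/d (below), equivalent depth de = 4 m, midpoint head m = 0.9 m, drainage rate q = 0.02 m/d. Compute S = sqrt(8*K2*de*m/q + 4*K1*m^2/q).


S^2 = 8*K2*de*m/q + 4*K1*m^2/q
S^2 = 8*0.5*4*0.9/0.02 + 4*0.1*0.9^2/0.02
S = sqrt(736.2000)

27.1330 m


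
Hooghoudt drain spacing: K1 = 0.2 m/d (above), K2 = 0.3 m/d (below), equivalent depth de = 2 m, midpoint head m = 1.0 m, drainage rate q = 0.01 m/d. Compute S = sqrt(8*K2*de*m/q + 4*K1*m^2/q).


S^2 = 8*K2*de*m/q + 4*K1*m^2/q
S^2 = 8*0.3*2*1.0/0.01 + 4*0.2*1.0^2/0.01
S = sqrt(560.0000)

23.6643 m


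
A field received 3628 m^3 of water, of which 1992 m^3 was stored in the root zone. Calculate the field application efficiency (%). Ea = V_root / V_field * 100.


Ea = V_root / V_field * 100 = 1992 / 3628 * 100 = 54.9063%

54.9063 %


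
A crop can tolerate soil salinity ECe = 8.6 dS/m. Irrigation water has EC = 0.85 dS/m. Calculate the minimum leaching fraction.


LR = ECiw / (5*ECe - ECiw)
LR = 0.85 / (5*8.6 - 0.85)
LR = 0.85 / 42.1500

0.0202


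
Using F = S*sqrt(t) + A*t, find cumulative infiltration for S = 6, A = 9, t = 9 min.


F = S*sqrt(t) + A*t
F = 6*sqrt(9) + 9*9
F = 6*3.000000 + 81

99.0000 mm


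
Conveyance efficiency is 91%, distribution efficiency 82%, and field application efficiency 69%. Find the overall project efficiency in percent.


Ec = 0.91, Eb = 0.82, Ea = 0.69
E = 0.91 * 0.82 * 0.69 * 100 = 51.4878%

51.4878 %


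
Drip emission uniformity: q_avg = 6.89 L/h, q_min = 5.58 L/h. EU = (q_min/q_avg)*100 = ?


EU = (q_min/q_avg)*100 = (5.58/6.89)*100 = 80.9869%

80.9869 %


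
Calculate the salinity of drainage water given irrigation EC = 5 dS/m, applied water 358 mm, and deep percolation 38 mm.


EC_dw = EC_iw * D_iw / D_dw
EC_dw = 5 * 358 / 38
EC_dw = 1790 / 38

47.1053 dS/m


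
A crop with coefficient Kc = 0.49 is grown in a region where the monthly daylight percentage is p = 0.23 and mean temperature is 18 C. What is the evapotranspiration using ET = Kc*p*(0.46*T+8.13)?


ET = Kc * p * (0.46*T + 8.13)
ET = 0.49 * 0.23 * (0.46*18 + 8.13)
ET = 0.49 * 0.23 * 16.4100

1.8494 mm/day


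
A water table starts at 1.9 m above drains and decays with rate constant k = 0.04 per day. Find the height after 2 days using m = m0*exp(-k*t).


m = m0 * exp(-k*t)
m = 1.9 * exp(-0.04 * 2)
m = 1.9 * exp(-0.0800)

1.7539 m


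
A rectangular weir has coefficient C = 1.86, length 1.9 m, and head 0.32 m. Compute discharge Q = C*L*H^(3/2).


Q = C * L * H^(3/2) = 1.86 * 1.9 * 0.32^1.5 = 1.86 * 1.9 * 0.181019

0.6397 m^3/s


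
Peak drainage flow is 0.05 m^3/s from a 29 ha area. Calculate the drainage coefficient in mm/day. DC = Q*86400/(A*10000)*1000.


DC = Q * 86400 / (A * 10000) * 1000
DC = 0.05 * 86400 / (29 * 10000) * 1000
DC = 4320000.0000 / 290000

14.8966 mm/day


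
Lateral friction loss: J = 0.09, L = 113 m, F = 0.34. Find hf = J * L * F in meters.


hf = J * L * F = 0.09 * 113 * 0.34 = 3.4578 m

3.4578 m


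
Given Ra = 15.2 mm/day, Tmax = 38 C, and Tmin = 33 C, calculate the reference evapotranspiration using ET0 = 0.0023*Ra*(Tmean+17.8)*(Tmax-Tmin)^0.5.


Tmean = (Tmax + Tmin)/2 = (38 + 33)/2 = 35.5
ET0 = 0.0023 * 15.2 * (35.5 + 17.8) * sqrt(38 - 33)
ET0 = 0.0023 * 15.2 * 53.3 * 2.236068

4.1666 mm/day


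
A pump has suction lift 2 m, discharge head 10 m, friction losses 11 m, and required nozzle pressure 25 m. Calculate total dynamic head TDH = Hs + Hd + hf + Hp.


TDH = Hs + Hd + hf + Hp = 2 + 10 + 11 + 25 = 48

48 m


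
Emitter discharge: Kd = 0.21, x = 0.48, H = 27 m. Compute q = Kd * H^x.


q = Kd * H^x = 0.21 * 27^0.48 = 0.21 * 4.864684

1.0216 L/h


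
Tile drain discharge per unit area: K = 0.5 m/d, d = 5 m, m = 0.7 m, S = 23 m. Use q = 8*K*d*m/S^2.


q = 8*K*d*m/S^2
q = 8*0.5*5*0.7/23^2
q = 14.0000 / 529

0.0265 m/d


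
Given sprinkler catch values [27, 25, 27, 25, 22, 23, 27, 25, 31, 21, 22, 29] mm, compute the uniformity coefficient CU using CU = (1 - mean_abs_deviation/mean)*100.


mean = 25.333333 mm
MAD = 2.388889 mm
CU = (1 - 2.388889/25.333333)*100

90.5702 %


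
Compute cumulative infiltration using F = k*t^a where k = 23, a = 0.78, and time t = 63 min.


F = k * t^a = 23 * 63^0.78
F = 23 * 25.321278

582.3894 mm


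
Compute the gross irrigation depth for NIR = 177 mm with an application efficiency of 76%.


Ea = 76% = 0.76
GID = NIR / Ea = 177 / 0.76 = 232.8947 mm

232.8947 mm


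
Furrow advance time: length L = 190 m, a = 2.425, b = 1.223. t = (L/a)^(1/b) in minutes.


t = (L/a)^(1/b)
t = (190/2.425)^(1/1.223)
t = 78.350515^(1/1.223)

35.3741 min


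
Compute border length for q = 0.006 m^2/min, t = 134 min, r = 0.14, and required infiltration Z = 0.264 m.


L = q*t/((1+r)*Z)
L = 0.006*134/((1+0.14)*0.264)
L = 0.804/0.30096

2.6715 m


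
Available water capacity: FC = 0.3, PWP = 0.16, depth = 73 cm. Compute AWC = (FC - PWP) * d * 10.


AWC = (FC - PWP) * d * 10
AWC = (0.3 - 0.16) * 73 * 10
AWC = 0.1400 * 73 * 10

102.2000 mm


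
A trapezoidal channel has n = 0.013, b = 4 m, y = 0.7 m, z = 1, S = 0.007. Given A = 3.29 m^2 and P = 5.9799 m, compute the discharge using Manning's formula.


R = A/P = 3.29/5.9799 = 0.550176
Q = (1/0.013) * 3.29 * 0.550176^(2/3) * 0.007^0.5

14.2168 m^3/s


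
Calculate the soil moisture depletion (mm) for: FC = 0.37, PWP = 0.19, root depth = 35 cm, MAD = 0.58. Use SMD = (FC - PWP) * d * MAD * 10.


SMD = (FC - PWP) * d * MAD * 10
SMD = (0.37 - 0.19) * 35 * 0.58 * 10
SMD = 0.1800 * 35 * 0.58 * 10

36.5400 mm


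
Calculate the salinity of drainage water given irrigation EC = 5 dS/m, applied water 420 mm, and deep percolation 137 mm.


EC_dw = EC_iw * D_iw / D_dw
EC_dw = 5 * 420 / 137
EC_dw = 2100 / 137

15.3285 dS/m


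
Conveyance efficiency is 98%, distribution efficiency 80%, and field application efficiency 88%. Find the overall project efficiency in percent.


Ec = 0.98, Eb = 0.8, Ea = 0.88
E = 0.98 * 0.8 * 0.88 * 100 = 68.9920%

68.9920 %


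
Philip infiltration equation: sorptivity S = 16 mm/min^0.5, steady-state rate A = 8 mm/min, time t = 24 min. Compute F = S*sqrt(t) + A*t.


F = S*sqrt(t) + A*t
F = 16*sqrt(24) + 8*24
F = 16*4.898979 + 192

270.3837 mm


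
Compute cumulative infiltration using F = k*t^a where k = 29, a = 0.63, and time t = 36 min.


F = k * t^a = 29 * 36^0.63
F = 29 * 9.560279

277.2481 mm


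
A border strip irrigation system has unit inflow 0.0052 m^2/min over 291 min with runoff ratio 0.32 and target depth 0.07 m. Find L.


L = q*t/((1+r)*Z)
L = 0.0052*291/((1+0.32)*0.07)
L = 1.5132/0.0924

16.3766 m


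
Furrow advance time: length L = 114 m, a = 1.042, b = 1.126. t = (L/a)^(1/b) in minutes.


t = (L/a)^(1/b)
t = (114/1.042)^(1/1.126)
t = 109.404990^(1/1.126)

64.6946 min


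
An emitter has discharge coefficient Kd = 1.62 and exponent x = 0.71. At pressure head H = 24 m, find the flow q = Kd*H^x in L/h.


q = Kd * H^x = 1.62 * 24^0.71 = 1.62 * 9.548826

15.4691 L/h


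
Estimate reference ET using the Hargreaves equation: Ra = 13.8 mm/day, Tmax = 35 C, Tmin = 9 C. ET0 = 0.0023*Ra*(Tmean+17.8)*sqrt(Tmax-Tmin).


Tmean = (Tmax + Tmin)/2 = (35 + 9)/2 = 22.0
ET0 = 0.0023 * 13.8 * (22.0 + 17.8) * sqrt(35 - 9)
ET0 = 0.0023 * 13.8 * 39.8 * 5.099020

6.4413 mm/day


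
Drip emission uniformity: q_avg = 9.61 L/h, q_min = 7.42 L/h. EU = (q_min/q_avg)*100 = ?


EU = (q_min/q_avg)*100 = (7.42/9.61)*100 = 77.2112%

77.2112 %


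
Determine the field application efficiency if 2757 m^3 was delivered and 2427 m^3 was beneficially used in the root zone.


Ea = V_root / V_field * 100 = 2427 / 2757 * 100 = 88.0305%

88.0305 %


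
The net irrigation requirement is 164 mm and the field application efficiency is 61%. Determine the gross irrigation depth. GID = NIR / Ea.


Ea = 61% = 0.61
GID = NIR / Ea = 164 / 0.61 = 268.8525 mm

268.8525 mm


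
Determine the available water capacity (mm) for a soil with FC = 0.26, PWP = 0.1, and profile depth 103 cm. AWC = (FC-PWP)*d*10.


AWC = (FC - PWP) * d * 10
AWC = (0.26 - 0.1) * 103 * 10
AWC = 0.1600 * 103 * 10

164.8000 mm


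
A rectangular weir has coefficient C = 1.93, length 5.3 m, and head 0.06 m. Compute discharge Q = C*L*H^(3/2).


Q = C * L * H^(3/2) = 1.93 * 5.3 * 0.06^1.5 = 1.93 * 5.3 * 0.014697

0.1503 m^3/s


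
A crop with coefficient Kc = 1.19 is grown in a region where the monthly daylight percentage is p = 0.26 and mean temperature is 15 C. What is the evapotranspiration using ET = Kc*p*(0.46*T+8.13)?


ET = Kc * p * (0.46*T + 8.13)
ET = 1.19 * 0.26 * (0.46*15 + 8.13)
ET = 1.19 * 0.26 * 15.0300

4.6503 mm/day


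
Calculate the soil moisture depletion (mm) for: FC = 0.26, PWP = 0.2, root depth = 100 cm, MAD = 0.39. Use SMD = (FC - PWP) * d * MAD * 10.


SMD = (FC - PWP) * d * MAD * 10
SMD = (0.26 - 0.2) * 100 * 0.39 * 10
SMD = 0.0600 * 100 * 0.39 * 10

23.4000 mm


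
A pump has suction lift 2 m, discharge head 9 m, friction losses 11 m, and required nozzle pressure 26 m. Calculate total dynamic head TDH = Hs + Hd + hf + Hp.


TDH = Hs + Hd + hf + Hp = 2 + 9 + 11 + 26 = 48

48 m


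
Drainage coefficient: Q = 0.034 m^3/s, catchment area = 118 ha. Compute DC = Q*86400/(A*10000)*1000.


DC = Q * 86400 / (A * 10000) * 1000
DC = 0.034 * 86400 / (118 * 10000) * 1000
DC = 2937600.0000 / 1180000

2.4895 mm/day


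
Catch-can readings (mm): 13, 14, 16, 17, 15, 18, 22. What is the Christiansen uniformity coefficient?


mean = 16.428571 mm
MAD = 2.204082 mm
CU = (1 - 2.204082/16.428571)*100

86.5838 %


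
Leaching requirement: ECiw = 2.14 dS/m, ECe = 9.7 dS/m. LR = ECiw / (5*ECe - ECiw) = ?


LR = ECiw / (5*ECe - ECiw)
LR = 2.14 / (5*9.7 - 2.14)
LR = 2.14 / 46.3600

0.0462


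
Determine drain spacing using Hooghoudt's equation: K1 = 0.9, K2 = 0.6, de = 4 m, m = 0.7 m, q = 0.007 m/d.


S^2 = 8*K2*de*m/q + 4*K1*m^2/q
S^2 = 8*0.6*4*0.7/0.007 + 4*0.9*0.7^2/0.007
S = sqrt(2172.0000)

46.6047 m


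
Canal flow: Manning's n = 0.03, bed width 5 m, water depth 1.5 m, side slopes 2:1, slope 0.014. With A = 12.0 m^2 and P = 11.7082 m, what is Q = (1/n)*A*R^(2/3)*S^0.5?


R = A/P = 12.0/11.7082 = 1.024923
Q = (1/0.03) * 12.0 * 1.024923^(2/3) * 0.014^0.5

48.1118 m^3/s


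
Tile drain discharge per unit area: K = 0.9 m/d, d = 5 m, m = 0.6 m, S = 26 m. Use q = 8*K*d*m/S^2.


q = 8*K*d*m/S^2
q = 8*0.9*5*0.6/26^2
q = 21.6000 / 676

0.0320 m/d


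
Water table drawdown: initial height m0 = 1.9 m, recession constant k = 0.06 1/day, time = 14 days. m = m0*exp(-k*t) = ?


m = m0 * exp(-k*t)
m = 1.9 * exp(-0.06 * 14)
m = 1.9 * exp(-0.8400)

0.8202 m


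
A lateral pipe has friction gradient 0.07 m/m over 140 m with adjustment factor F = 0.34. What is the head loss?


hf = J * L * F = 0.07 * 140 * 0.34 = 3.3320 m

3.3320 m


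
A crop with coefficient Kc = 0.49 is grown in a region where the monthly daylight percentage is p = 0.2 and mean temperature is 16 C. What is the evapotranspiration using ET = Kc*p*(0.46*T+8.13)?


ET = Kc * p * (0.46*T + 8.13)
ET = 0.49 * 0.2 * (0.46*16 + 8.13)
ET = 0.49 * 0.2 * 15.4900

1.5180 mm/day


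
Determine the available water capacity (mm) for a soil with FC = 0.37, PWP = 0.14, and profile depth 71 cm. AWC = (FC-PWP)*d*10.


AWC = (FC - PWP) * d * 10
AWC = (0.37 - 0.14) * 71 * 10
AWC = 0.2300 * 71 * 10

163.3000 mm


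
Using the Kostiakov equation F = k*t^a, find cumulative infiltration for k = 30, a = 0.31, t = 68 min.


F = k * t^a = 30 * 68^0.31
F = 30 * 3.698944

110.9683 mm


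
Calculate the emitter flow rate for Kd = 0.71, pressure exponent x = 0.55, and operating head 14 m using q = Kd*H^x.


q = Kd * H^x = 0.71 * 14^0.55 = 0.71 * 4.269435

3.0313 L/h


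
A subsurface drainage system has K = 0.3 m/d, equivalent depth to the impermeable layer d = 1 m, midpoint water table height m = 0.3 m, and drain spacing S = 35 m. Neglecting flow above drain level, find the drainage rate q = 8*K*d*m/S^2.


q = 8*K*d*m/S^2
q = 8*0.3*1*0.3/35^2
q = 0.7200 / 1225

5.8776e-04 m/d


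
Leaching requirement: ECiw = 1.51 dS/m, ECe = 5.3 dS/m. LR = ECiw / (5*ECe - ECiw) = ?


LR = ECiw / (5*ECe - ECiw)
LR = 1.51 / (5*5.3 - 1.51)
LR = 1.51 / 24.9900

0.0604


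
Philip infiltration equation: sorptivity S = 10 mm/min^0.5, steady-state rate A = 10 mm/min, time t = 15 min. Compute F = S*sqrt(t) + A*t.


F = S*sqrt(t) + A*t
F = 10*sqrt(15) + 10*15
F = 10*3.872983 + 150

188.7298 mm


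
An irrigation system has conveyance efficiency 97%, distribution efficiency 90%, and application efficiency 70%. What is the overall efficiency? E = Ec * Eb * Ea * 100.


Ec = 0.97, Eb = 0.9, Ea = 0.7
E = 0.97 * 0.9 * 0.7 * 100 = 61.1100%

61.1100 %


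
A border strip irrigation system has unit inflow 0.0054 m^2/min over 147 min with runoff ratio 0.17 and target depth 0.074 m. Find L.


L = q*t/((1+r)*Z)
L = 0.0054*147/((1+0.17)*0.074)
L = 0.7938/0.08658

9.1684 m


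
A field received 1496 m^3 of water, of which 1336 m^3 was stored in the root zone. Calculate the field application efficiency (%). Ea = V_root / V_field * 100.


Ea = V_root / V_field * 100 = 1336 / 1496 * 100 = 89.3048%

89.3048 %


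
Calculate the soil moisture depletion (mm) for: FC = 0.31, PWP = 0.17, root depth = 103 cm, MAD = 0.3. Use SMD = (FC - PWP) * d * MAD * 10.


SMD = (FC - PWP) * d * MAD * 10
SMD = (0.31 - 0.17) * 103 * 0.3 * 10
SMD = 0.1400 * 103 * 0.3 * 10

43.2600 mm


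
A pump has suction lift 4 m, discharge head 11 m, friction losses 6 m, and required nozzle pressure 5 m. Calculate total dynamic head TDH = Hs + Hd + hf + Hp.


TDH = Hs + Hd + hf + Hp = 4 + 11 + 6 + 5 = 26

26 m


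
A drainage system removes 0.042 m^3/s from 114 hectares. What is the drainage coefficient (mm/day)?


DC = Q * 86400 / (A * 10000) * 1000
DC = 0.042 * 86400 / (114 * 10000) * 1000
DC = 3628800.0000 / 1140000

3.1832 mm/day


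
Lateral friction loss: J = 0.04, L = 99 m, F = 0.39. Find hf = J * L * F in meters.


hf = J * L * F = 0.04 * 99 * 0.39 = 1.5444 m

1.5444 m


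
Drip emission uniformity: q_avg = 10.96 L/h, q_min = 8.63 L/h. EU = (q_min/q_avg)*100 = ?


EU = (q_min/q_avg)*100 = (8.63/10.96)*100 = 78.7409%

78.7409 %


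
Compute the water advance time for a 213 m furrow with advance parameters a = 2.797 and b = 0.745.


t = (L/a)^(1/b)
t = (213/2.797)^(1/0.745)
t = 76.153021^(1/0.745)

335.5479 min


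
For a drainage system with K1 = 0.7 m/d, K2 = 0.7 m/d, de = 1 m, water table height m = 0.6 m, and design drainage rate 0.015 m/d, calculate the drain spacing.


S^2 = 8*K2*de*m/q + 4*K1*m^2/q
S^2 = 8*0.7*1*0.6/0.015 + 4*0.7*0.6^2/0.015
S = sqrt(291.2000)

17.0646 m


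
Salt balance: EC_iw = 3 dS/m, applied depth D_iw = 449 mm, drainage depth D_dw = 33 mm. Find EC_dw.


EC_dw = EC_iw * D_iw / D_dw
EC_dw = 3 * 449 / 33
EC_dw = 1347 / 33

40.8182 dS/m


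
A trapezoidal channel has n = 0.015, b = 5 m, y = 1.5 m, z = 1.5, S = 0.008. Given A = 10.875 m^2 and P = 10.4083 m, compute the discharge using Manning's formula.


R = A/P = 10.875/10.4083 = 1.044839
Q = (1/0.015) * 10.875 * 1.044839^(2/3) * 0.008^0.5

66.7702 m^3/s


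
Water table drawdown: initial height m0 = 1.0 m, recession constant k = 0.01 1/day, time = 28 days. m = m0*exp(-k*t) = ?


m = m0 * exp(-k*t)
m = 1.0 * exp(-0.01 * 28)
m = 1.0 * exp(-0.2800)

0.7558 m


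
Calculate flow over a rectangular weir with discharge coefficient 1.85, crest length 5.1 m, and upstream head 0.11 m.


Q = C * L * H^(3/2) = 1.85 * 5.1 * 0.11^1.5 = 1.85 * 5.1 * 0.036483

0.3442 m^3/s


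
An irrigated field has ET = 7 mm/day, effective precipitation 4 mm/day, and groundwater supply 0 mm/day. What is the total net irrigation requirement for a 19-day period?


Daily deficit = ET - Pe - GW = 7 - 4 - 0 = 3 mm/day
NIR = 3 * 19 = 57 mm

57.0000 mm


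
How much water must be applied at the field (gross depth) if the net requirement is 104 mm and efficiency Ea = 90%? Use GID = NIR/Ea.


Ea = 90% = 0.9
GID = NIR / Ea = 104 / 0.9 = 115.5556 mm

115.5556 mm


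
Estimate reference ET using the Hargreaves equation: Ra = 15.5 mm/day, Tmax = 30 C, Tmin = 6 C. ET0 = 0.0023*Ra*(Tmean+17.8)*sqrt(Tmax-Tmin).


Tmean = (Tmax + Tmin)/2 = (30 + 6)/2 = 18.0
ET0 = 0.0023 * 15.5 * (18.0 + 17.8) * sqrt(30 - 6)
ET0 = 0.0023 * 15.5 * 35.8 * 4.898979

6.2524 mm/day


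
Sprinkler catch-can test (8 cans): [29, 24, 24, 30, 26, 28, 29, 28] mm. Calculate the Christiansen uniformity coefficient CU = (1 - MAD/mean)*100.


mean = 27.250000 mm
MAD = 1.937500 mm
CU = (1 - 1.937500/27.250000)*100

92.8899 %


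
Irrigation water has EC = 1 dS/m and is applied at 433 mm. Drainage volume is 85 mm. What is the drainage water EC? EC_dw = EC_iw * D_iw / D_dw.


EC_dw = EC_iw * D_iw / D_dw
EC_dw = 1 * 433 / 85
EC_dw = 433 / 85

5.0941 dS/m


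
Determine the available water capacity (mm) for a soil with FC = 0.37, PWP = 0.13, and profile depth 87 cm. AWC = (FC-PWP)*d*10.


AWC = (FC - PWP) * d * 10
AWC = (0.37 - 0.13) * 87 * 10
AWC = 0.2400 * 87 * 10

208.8000 mm


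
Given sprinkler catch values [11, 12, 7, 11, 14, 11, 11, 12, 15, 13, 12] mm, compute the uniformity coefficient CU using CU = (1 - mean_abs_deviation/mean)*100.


mean = 11.727273 mm
MAD = 1.388430 mm
CU = (1 - 1.388430/11.727273)*100

88.1607 %


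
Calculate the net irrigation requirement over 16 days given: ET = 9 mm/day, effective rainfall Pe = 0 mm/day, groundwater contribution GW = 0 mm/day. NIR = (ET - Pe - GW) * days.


Daily deficit = ET - Pe - GW = 9 - 0 - 0 = 9 mm/day
NIR = 9 * 16 = 144 mm

144.0000 mm


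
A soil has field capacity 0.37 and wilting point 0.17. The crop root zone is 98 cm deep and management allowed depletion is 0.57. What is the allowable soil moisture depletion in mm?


SMD = (FC - PWP) * d * MAD * 10
SMD = (0.37 - 0.17) * 98 * 0.57 * 10
SMD = 0.2000 * 98 * 0.57 * 10

111.7200 mm


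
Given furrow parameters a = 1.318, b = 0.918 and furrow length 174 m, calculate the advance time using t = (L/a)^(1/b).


t = (L/a)^(1/b)
t = (174/1.318)^(1/0.918)
t = 132.018209^(1/0.918)

204.2014 min


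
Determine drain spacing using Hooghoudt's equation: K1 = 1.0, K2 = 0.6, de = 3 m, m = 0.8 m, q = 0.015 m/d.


S^2 = 8*K2*de*m/q + 4*K1*m^2/q
S^2 = 8*0.6*3*0.8/0.015 + 4*1.0*0.8^2/0.015
S = sqrt(938.6667)

30.6377 m


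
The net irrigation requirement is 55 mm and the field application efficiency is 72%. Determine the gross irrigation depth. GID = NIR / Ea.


Ea = 72% = 0.72
GID = NIR / Ea = 55 / 0.72 = 76.3889 mm

76.3889 mm


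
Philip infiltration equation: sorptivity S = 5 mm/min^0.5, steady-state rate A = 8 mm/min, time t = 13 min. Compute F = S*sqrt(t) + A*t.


F = S*sqrt(t) + A*t
F = 5*sqrt(13) + 8*13
F = 5*3.605551 + 104

122.0278 mm


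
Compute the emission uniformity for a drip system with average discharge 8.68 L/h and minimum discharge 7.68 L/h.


EU = (q_min/q_avg)*100 = (7.68/8.68)*100 = 88.4793%

88.4793 %


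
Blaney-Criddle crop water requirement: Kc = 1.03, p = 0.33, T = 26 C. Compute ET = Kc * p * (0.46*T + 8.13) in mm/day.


ET = Kc * p * (0.46*T + 8.13)
ET = 1.03 * 0.33 * (0.46*26 + 8.13)
ET = 1.03 * 0.33 * 20.0900

6.8286 mm/day


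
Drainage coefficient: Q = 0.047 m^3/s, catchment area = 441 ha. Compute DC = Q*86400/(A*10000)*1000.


DC = Q * 86400 / (A * 10000) * 1000
DC = 0.047 * 86400 / (441 * 10000) * 1000
DC = 4060800.0000 / 4410000

0.9208 mm/day


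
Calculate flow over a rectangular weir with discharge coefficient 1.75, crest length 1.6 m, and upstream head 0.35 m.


Q = C * L * H^(3/2) = 1.75 * 1.6 * 0.35^1.5 = 1.75 * 1.6 * 0.207063

0.5798 m^3/s


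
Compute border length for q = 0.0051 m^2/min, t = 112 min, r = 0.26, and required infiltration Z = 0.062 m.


L = q*t/((1+r)*Z)
L = 0.0051*112/((1+0.26)*0.062)
L = 0.5712/0.07812

7.3118 m


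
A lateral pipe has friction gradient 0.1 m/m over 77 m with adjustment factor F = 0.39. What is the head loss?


hf = J * L * F = 0.1 * 77 * 0.39 = 3.0030 m

3.0030 m


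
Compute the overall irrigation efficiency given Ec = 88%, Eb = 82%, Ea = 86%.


Ec = 0.88, Eb = 0.82, Ea = 0.86
E = 0.88 * 0.82 * 0.86 * 100 = 62.0576%

62.0576 %


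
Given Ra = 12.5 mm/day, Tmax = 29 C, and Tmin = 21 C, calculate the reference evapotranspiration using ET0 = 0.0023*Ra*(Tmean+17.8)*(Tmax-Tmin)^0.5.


Tmean = (Tmax + Tmin)/2 = (29 + 21)/2 = 25.0
ET0 = 0.0023 * 12.5 * (25.0 + 17.8) * sqrt(29 - 21)
ET0 = 0.0023 * 12.5 * 42.8 * 2.828427

3.4804 mm/day


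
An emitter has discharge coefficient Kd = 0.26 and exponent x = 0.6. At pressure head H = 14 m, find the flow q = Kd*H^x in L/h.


q = Kd * H^x = 0.26 * 14^0.6 = 0.26 * 4.871658

1.2666 L/h


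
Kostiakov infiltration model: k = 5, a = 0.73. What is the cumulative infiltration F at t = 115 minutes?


F = k * t^a = 5 * 115^0.73
F = 5 * 31.938126

159.6906 mm


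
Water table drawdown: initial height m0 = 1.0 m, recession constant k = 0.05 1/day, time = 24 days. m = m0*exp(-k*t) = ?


m = m0 * exp(-k*t)
m = 1.0 * exp(-0.05 * 24)
m = 1.0 * exp(-1.2000)

0.3012 m


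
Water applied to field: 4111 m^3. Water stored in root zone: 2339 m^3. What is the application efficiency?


Ea = V_root / V_field * 100 = 2339 / 4111 * 100 = 56.8961%

56.8961 %


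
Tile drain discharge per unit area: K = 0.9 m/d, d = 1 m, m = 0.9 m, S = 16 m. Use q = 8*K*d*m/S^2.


q = 8*K*d*m/S^2
q = 8*0.9*1*0.9/16^2
q = 6.4800 / 256

0.0253 m/d


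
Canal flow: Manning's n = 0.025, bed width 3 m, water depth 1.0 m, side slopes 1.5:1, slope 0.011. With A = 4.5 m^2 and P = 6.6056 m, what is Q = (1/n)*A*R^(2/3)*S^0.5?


R = A/P = 4.5/6.6056 = 0.681240
Q = (1/0.025) * 4.5 * 0.681240^(2/3) * 0.011^0.5

14.6162 m^3/s


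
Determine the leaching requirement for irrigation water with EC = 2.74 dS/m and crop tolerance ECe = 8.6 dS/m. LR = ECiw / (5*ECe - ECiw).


LR = ECiw / (5*ECe - ECiw)
LR = 2.74 / (5*8.6 - 2.74)
LR = 2.74 / 40.2600

0.0681


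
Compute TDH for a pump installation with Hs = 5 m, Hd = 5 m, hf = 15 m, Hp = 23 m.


TDH = Hs + Hd + hf + Hp = 5 + 5 + 15 + 23 = 48

48 m


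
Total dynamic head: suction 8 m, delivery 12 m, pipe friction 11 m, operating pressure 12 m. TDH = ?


TDH = Hs + Hd + hf + Hp = 8 + 12 + 11 + 12 = 43

43 m


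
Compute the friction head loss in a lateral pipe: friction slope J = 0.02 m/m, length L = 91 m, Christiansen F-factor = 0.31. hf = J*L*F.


hf = J * L * F = 0.02 * 91 * 0.31 = 0.5642 m

0.5642 m


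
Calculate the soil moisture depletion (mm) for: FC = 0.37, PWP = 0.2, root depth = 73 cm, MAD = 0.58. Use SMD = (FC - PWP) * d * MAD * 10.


SMD = (FC - PWP) * d * MAD * 10
SMD = (0.37 - 0.2) * 73 * 0.58 * 10
SMD = 0.1700 * 73 * 0.58 * 10

71.9780 mm


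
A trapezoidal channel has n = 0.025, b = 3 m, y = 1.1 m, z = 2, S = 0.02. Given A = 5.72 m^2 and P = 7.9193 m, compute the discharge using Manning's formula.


R = A/P = 5.72/7.9193 = 0.722286
Q = (1/0.025) * 5.72 * 0.722286^(2/3) * 0.02^0.5

26.0482 m^3/s


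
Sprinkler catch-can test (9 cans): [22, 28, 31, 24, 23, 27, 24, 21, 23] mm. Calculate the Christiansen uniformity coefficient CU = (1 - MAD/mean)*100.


mean = 24.777778 mm
MAD = 2.592593 mm
CU = (1 - 2.592593/24.777778)*100

89.5366 %


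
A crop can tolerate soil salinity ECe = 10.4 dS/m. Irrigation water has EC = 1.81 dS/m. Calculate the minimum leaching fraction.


LR = ECiw / (5*ECe - ECiw)
LR = 1.81 / (5*10.4 - 1.81)
LR = 1.81 / 50.1900

0.0361


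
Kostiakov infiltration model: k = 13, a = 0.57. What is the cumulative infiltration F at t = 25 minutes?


F = k * t^a = 13 * 25^0.57
F = 13 * 6.263626

81.4271 mm


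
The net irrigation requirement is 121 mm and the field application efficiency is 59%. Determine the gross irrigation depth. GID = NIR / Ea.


Ea = 59% = 0.59
GID = NIR / Ea = 121 / 0.59 = 205.0847 mm

205.0847 mm


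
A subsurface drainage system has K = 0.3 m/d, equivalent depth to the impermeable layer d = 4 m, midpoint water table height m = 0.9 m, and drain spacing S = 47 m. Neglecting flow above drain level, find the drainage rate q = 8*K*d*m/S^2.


q = 8*K*d*m/S^2
q = 8*0.3*4*0.9/47^2
q = 8.6400 / 2209

0.0039 m/d


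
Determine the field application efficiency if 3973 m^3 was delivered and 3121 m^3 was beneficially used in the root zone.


Ea = V_root / V_field * 100 = 3121 / 3973 * 100 = 78.5552%

78.5552 %


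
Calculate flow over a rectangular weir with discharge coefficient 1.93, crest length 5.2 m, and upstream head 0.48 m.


Q = C * L * H^(3/2) = 1.93 * 5.2 * 0.48^1.5 = 1.93 * 5.2 * 0.332554

3.3375 m^3/s


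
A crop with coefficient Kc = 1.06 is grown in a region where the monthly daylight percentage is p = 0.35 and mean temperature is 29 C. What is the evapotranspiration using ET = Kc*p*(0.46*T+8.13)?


ET = Kc * p * (0.46*T + 8.13)
ET = 1.06 * 0.35 * (0.46*29 + 8.13)
ET = 1.06 * 0.35 * 21.4700

7.9654 mm/day


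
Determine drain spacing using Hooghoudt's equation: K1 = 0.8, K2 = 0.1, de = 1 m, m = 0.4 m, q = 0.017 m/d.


S^2 = 8*K2*de*m/q + 4*K1*m^2/q
S^2 = 8*0.1*1*0.4/0.017 + 4*0.8*0.4^2/0.017
S = sqrt(48.9412)

6.9958 m


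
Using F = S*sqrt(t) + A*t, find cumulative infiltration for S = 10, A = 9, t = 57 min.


F = S*sqrt(t) + A*t
F = 10*sqrt(57) + 9*57
F = 10*7.549834 + 513

588.4983 mm


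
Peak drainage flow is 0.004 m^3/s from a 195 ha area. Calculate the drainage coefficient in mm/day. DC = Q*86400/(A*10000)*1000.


DC = Q * 86400 / (A * 10000) * 1000
DC = 0.004 * 86400 / (195 * 10000) * 1000
DC = 345600.0000 / 1950000

0.1772 mm/day
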